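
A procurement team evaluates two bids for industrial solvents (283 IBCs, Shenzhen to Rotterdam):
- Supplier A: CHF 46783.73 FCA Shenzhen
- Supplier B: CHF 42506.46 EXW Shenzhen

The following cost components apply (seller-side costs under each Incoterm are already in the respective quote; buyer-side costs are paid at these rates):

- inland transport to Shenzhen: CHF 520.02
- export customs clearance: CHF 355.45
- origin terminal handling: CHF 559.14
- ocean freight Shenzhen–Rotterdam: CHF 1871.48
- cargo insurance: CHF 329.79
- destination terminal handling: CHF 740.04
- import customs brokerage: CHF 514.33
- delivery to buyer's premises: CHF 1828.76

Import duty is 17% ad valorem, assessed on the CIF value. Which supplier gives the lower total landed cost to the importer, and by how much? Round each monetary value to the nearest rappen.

Supplier A (FCA):
CIF value = FCA price + origin terminal + freight + insurance = 46783.73 + 559.14 + 1871.48 + 329.79 = 49544.14
Import duty = 49544.14 × 17% = 8422.50
Buyer bears (A): 559.14 + 1871.48 + 329.79 + 740.04 + 514.33 + 1828.76 = 5843.54
Landed cost (A) = invoice 46783.73 + 5843.54 + duty 8422.50 = 61049.77
Supplier B (EXW):
CIF value = EXW price + inland to port + export clearance + origin terminal + freight + insurance = 42506.46 + 520.02 + 355.45 + 559.14 + 1871.48 + 329.79 = 46142.34
Import duty = 46142.34 × 17% = 7844.20
Buyer bears (B): 520.02 + 355.45 + 559.14 + 1871.48 + 329.79 + 740.04 + 514.33 + 1828.76 = 6719.01
Landed cost (B) = invoice 42506.46 + 6719.01 + duty 7844.20 = 57069.67
Difference = |61049.77 − 57069.67| = 3980.10

Supplier B is cheaper by CHF 3980.10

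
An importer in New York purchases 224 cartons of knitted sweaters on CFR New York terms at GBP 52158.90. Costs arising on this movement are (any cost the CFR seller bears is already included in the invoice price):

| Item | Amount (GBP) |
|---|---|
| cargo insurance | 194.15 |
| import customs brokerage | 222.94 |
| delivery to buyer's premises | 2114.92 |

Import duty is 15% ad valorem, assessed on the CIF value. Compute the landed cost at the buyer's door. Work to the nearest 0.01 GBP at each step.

Total landed cost: GBP 62543.87

CFR: the seller pays costs through ocean freight to the destination port, but not insurance.
CIF value = CFR price + insurance = 52158.90 + 194.15 = 52353.05
Import duty = 52353.05 × 15% = 7852.96
Buyer bears: insurance 194.15 + brokerage 222.94 + delivery 2114.92 + duty 7852.96 = 10384.97
Landed cost = invoice 52158.90 + 10384.97 = 62543.87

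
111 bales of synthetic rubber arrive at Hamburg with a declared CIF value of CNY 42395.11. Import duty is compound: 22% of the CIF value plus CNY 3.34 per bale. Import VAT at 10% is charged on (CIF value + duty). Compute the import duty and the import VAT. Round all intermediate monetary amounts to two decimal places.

Import duty: CNY 9697.66; import VAT: CNY 5209.28

Ad valorem component: 42395.11 × 22% = 9326.92
Specific component: 111 × 3.34 = 370.74
Import duty = 9326.92 + 370.74 = 9697.66
VAT base = CIF + duty = 42395.11 + 9697.66 = 52092.77
Import VAT = 52092.77 × 10% = 5209.28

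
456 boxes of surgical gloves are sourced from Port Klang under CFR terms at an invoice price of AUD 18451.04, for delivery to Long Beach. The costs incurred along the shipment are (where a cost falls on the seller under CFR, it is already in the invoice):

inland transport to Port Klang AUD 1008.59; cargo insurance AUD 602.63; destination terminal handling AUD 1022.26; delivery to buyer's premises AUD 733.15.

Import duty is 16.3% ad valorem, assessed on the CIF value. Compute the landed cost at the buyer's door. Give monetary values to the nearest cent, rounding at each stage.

Total landed cost: AUD 23914.83

CFR: the seller pays costs through ocean freight to the destination port, but not insurance.
Already in the invoice (seller's account under CFR): inland to port — exclude.
CIF value = CFR price + insurance = 18451.04 + 602.63 = 19053.67
Import duty = 19053.67 × 16.3% = 3105.75
Buyer bears: insurance 602.63 + destination terminal 1022.26 + delivery 733.15 + duty 3105.75 = 5463.79
Landed cost = invoice 18451.04 + 5463.79 = 23914.83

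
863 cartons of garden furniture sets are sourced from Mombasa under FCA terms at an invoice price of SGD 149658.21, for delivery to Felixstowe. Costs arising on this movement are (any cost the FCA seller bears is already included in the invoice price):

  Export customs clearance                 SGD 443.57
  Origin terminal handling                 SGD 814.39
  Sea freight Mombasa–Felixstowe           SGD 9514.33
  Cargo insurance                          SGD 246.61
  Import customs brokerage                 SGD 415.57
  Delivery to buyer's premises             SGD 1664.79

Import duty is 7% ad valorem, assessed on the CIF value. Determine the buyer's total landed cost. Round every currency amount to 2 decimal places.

FCA: the seller delivers export-cleared goods to the carrier; the buyer bears costs from that point.
Already in the invoice (seller's account under FCA): export clearance — exclude.
CIF value = FCA price + origin terminal + freight + insurance = 149658.21 + 814.39 + 9514.33 + 246.61 = 160233.54
Import duty = 160233.54 × 7% = 11216.35
Buyer bears: origin terminal 814.39 + freight 9514.33 + insurance 246.61 + brokerage 415.57 + delivery 1664.79 + duty 11216.35 = 23872.04
Landed cost = invoice 149658.21 + 23872.04 = 173530.25

Total landed cost: SGD 173530.25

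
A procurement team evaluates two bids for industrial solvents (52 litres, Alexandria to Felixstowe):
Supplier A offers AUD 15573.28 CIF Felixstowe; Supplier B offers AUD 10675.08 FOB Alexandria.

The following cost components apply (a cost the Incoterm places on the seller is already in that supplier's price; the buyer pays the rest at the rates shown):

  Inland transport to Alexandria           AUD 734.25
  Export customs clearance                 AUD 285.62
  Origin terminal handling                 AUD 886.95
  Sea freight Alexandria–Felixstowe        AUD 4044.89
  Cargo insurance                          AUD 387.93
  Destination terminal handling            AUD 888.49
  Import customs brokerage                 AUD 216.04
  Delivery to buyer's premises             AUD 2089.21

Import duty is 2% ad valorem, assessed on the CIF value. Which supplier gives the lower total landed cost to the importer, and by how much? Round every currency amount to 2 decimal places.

Supplier A (CIF):
The CIF price already equals the CIF value: 15573.28
Import duty = 15573.28 × 2% = 311.47
Buyer bears (A): 888.49 + 216.04 + 2089.21 = 3193.74
Landed cost (A) = invoice 15573.28 + 3193.74 + duty 311.47 = 19078.49
Supplier B (FOB):
CIF value = FOB price + freight + insurance = 10675.08 + 4044.89 + 387.93 = 15107.90
Import duty = 15107.90 × 2% = 302.16
Buyer bears (B): 4044.89 + 387.93 + 888.49 + 216.04 + 2089.21 = 7626.56
Landed cost (B) = invoice 10675.08 + 7626.56 + duty 302.16 = 18603.80
Difference = |19078.49 − 18603.80| = 474.69

Supplier B is cheaper by AUD 474.69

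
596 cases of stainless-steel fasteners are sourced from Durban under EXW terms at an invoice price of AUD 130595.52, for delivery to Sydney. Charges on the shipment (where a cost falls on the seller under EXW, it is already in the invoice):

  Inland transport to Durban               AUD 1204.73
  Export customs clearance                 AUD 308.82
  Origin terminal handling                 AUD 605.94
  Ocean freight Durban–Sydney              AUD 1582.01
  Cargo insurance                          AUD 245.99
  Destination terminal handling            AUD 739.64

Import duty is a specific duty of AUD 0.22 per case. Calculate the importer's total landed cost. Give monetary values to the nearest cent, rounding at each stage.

EXW: the seller makes goods available at their premises; the buyer bears all onward costs.
CIF value = EXW price + inland to port + export clearance + origin terminal + freight + insurance = 130595.52 + 1204.73 + 308.82 + 605.94 + 1582.01 + 245.99 = 134543.01
Import duty = 596 × 0.22 = 131.12
Buyer bears: inland to port 1204.73 + export clearance 308.82 + origin terminal 605.94 + freight 1582.01 + insurance 245.99 + destination terminal 739.64 + duty 131.12 = 4818.25
Landed cost = invoice 130595.52 + 4818.25 = 135413.77

Total landed cost: AUD 135413.77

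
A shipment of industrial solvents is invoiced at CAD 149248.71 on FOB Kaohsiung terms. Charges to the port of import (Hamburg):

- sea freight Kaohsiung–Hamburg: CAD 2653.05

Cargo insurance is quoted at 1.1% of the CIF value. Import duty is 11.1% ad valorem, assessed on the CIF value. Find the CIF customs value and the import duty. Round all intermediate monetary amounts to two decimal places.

CIF value: CAD 153591.26; import duty: CAD 17048.63

Let C be the CIF value. C = FOB price + freight + 1.1% × C
C − 1.1% × C = 149248.71 + 2653.05
0.989 × C = 151901.76
C = 151901.76 / 0.989 = 153591.26
Insurance premium = 1.1% × 153591.26 = 1689.50
Import duty = 153591.26 × 11.1% = 17048.63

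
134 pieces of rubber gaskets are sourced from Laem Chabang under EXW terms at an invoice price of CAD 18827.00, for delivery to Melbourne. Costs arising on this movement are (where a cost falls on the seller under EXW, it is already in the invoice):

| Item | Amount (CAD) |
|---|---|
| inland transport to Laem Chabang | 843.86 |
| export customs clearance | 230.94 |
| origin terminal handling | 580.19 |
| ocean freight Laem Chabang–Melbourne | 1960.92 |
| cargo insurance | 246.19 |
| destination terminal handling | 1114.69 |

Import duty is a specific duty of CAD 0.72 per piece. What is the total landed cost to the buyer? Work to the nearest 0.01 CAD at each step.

EXW: the seller makes goods available at their premises; the buyer bears all onward costs.
CIF value = EXW price + inland to port + export clearance + origin terminal + freight + insurance = 18827.00 + 843.86 + 230.94 + 580.19 + 1960.92 + 246.19 = 22689.10
Import duty = 134 × 0.72 = 96.48
Buyer bears: inland to port 843.86 + export clearance 230.94 + origin terminal 580.19 + freight 1960.92 + insurance 246.19 + destination terminal 1114.69 + duty 96.48 = 5073.27
Landed cost = invoice 18827.00 + 5073.27 = 23900.27

Total landed cost: CAD 23900.27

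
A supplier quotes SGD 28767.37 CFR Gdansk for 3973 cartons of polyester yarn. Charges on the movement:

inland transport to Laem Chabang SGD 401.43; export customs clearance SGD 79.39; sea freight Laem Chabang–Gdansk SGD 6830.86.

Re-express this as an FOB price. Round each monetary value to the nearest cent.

FOB price: SGD 21936.51

Not relevant to the conversion: inland to port, export clearance — on the seller under both CFR and FOB; already in the CFR price and stays in the FOB price.
From CFR to FOB, the seller no longer bears: freight.
FOB price = 28767.37 − 6830.86 = 21936.51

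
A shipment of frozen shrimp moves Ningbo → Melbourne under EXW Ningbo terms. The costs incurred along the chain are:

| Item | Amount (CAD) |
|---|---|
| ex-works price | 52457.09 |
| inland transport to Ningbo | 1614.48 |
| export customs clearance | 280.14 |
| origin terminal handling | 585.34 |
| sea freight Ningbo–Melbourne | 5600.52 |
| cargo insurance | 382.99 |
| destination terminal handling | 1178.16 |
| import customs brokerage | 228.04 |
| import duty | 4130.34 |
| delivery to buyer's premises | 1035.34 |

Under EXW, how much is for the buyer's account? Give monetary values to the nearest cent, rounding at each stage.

EXW: the seller makes goods available at their premises; the buyer bears all onward costs.
Seller's account: goods 52457.09 = 52457.09
Buyer's account: inland to port 1614.48 + export clearance 280.14 + origin terminal 585.34 + freight 5600.52 + insurance 382.99 + destination terminal 1178.16 + brokerage 228.04 + duty 4130.34 + delivery 1035.34 = 15035.35

Buyer's account: CAD 15035.35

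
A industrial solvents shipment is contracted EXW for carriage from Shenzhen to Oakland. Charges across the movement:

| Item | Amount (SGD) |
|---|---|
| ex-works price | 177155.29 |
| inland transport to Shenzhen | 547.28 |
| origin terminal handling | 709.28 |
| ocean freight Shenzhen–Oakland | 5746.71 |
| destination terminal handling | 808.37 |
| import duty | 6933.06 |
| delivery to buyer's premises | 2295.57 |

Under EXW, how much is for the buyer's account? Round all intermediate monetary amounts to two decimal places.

Buyer's account: SGD 17040.27

EXW: the seller makes goods available at their premises; the buyer bears all onward costs.
Seller's account: goods 177155.29 = 177155.29
Buyer's account: inland to port 547.28 + origin terminal 709.28 + freight 5746.71 + destination terminal 808.37 + duty 6933.06 + delivery 2295.57 = 17040.27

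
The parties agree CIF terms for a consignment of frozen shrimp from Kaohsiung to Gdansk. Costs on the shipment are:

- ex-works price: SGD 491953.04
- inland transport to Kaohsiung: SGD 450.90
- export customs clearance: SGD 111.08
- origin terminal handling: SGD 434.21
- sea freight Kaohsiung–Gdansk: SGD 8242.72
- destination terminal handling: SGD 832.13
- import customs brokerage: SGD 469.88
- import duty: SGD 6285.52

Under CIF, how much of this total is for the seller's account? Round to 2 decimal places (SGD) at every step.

Seller's account: SGD 501191.95

CIF: the seller pays costs through ocean freight and marine insurance to the destination port.
Seller's account: goods 491953.04 + inland to port 450.90 + export clearance 111.08 + origin terminal 434.21 + freight 8242.72 = 501191.95
Buyer's account: destination terminal 832.13 + brokerage 469.88 + duty 6285.52 = 7587.53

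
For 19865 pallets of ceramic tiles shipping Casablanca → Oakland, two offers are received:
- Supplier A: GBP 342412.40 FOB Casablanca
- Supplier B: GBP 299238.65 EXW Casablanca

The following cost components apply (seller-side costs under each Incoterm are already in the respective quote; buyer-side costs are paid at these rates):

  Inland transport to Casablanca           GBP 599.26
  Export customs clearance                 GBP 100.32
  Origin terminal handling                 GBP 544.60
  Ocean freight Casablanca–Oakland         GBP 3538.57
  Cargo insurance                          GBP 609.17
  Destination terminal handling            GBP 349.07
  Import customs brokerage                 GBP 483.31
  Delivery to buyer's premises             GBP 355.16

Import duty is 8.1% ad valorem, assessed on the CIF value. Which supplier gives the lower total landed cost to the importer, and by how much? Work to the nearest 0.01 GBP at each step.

Supplier B is cheaper by GBP 45325.86

Supplier A (FOB):
CIF value = FOB price + freight + insurance = 342412.40 + 3538.57 + 609.17 = 346560.14
Import duty = 346560.14 × 8.1% = 28071.37
Buyer bears (A): 3538.57 + 609.17 + 349.07 + 483.31 + 355.16 = 5335.28
Landed cost (A) = invoice 342412.40 + 5335.28 + duty 28071.37 = 375819.05
Supplier B (EXW):
CIF value = EXW price + inland to port + export clearance + origin terminal + freight + insurance = 299238.65 + 599.26 + 100.32 + 544.60 + 3538.57 + 609.17 = 304630.57
Import duty = 304630.57 × 8.1% = 24675.08
Buyer bears (B): 599.26 + 100.32 + 544.60 + 3538.57 + 609.17 + 349.07 + 483.31 + 355.16 = 6579.46
Landed cost (B) = invoice 299238.65 + 6579.46 + duty 24675.08 = 330493.19
Difference = |375819.05 − 330493.19| = 45325.86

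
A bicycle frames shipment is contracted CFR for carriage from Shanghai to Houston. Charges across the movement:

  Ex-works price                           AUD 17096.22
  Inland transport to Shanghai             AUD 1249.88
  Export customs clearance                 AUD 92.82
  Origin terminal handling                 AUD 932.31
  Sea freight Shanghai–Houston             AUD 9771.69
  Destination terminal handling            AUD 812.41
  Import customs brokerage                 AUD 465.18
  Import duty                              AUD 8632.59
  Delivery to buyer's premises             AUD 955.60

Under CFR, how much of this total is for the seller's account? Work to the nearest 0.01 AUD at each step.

CFR: the seller pays costs through ocean freight to the destination port, but not insurance.
Seller's account: goods 17096.22 + inland to port 1249.88 + export clearance 92.82 + origin terminal 932.31 + freight 9771.69 = 29142.92
Buyer's account: destination terminal 812.41 + brokerage 465.18 + duty 8632.59 + delivery 955.60 = 10865.78

Seller's account: AUD 29142.92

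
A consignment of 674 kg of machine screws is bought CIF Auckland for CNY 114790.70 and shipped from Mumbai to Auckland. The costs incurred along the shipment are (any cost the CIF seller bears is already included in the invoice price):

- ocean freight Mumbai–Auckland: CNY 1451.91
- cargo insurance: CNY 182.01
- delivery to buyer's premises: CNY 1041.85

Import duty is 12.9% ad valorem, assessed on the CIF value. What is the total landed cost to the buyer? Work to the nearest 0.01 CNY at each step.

Total landed cost: CNY 130640.55

CIF: the seller pays costs through ocean freight and marine insurance to the destination port.
Already in the invoice (seller's account under CIF): freight, insurance — exclude.
The CIF price already equals the CIF value: 114790.70
Import duty = 114790.70 × 12.9% = 14808.00
Buyer bears: delivery 1041.85 + duty 14808.00 = 15849.85
Landed cost = invoice 114790.70 + 15849.85 = 130640.55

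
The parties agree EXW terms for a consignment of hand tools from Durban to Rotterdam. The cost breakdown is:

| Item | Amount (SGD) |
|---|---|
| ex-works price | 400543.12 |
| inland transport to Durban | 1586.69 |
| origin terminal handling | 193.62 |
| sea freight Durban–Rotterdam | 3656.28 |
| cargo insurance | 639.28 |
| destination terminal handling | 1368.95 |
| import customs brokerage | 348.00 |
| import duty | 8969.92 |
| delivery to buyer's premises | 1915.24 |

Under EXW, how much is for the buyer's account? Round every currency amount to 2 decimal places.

Buyer's account: SGD 18677.98

EXW: the seller makes goods available at their premises; the buyer bears all onward costs.
Seller's account: goods 400543.12 = 400543.12
Buyer's account: inland to port 1586.69 + origin terminal 193.62 + freight 3656.28 + insurance 639.28 + destination terminal 1368.95 + brokerage 348.00 + duty 8969.92 + delivery 1915.24 = 18677.98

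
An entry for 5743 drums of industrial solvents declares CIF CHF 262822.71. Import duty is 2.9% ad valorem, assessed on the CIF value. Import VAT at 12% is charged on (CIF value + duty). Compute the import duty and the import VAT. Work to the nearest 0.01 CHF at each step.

Import duty: CHF 7621.86; import VAT: CHF 32453.35

Import duty = 262822.71 × 2.9% = 7621.86
VAT base = CIF + duty = 262822.71 + 7621.86 = 270444.57
Import VAT = 270444.57 × 12% = 32453.35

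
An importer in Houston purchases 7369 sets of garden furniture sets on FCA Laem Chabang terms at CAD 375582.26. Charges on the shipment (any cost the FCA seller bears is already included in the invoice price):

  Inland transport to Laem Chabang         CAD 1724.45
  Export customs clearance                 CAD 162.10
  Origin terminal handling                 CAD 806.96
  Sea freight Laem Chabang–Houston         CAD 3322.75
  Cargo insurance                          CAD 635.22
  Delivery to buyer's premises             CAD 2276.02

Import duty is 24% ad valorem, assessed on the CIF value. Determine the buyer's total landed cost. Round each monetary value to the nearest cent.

FCA: the seller delivers export-cleared goods to the carrier; the buyer bears costs from that point.
Already in the invoice (seller's account under FCA): inland to port, export clearance — exclude.
CIF value = FCA price + origin terminal + freight + insurance = 375582.26 + 806.96 + 3322.75 + 635.22 = 380347.19
Import duty = 380347.19 × 24% = 91283.33
Buyer bears: origin terminal 806.96 + freight 3322.75 + insurance 635.22 + delivery 2276.02 + duty 91283.33 = 98324.28
Landed cost = invoice 375582.26 + 98324.28 = 473906.54

Total landed cost: CAD 473906.54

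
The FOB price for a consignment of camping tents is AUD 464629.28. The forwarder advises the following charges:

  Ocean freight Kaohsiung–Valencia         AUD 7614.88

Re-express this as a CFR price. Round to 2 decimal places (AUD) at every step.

CFR price: AUD 472244.16

From FOB to CFR, the seller additionally bears: freight.
CFR price = 464629.28 + 7614.88 = 472244.16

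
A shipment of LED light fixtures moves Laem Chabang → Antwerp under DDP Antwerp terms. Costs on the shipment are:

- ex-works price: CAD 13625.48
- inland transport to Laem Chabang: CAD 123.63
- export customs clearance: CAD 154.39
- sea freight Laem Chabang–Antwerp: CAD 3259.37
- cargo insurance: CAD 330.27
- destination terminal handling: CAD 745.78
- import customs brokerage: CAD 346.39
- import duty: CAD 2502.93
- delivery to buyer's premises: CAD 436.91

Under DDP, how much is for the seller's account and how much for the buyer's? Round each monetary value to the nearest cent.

Seller: CAD 21525.15; buyer: CAD 0.00

DDP: the seller bears all costs including import duty.
Seller's account: goods 13625.48 + inland to port 123.63 + export clearance 154.39 + freight 3259.37 + insurance 330.27 + destination terminal 745.78 + brokerage 346.39 + duty 2502.93 + delivery 436.91 = 21525.15
Buyer's account: 0.00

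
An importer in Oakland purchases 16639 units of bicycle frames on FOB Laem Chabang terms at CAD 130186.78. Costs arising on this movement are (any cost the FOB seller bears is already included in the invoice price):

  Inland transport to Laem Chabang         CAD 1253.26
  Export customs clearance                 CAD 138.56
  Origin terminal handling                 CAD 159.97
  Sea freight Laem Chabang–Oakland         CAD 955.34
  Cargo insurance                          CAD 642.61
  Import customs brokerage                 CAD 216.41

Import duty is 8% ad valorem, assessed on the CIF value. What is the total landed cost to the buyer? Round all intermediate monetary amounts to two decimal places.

FOB: the seller bears costs until goods are on board at the origin port; the buyer bears freight, insurance and all costs thereafter.
Already in the invoice (seller's account under FOB): inland to port, export clearance, origin terminal — exclude.
CIF value = FOB price + freight + insurance = 130186.78 + 955.34 + 642.61 = 131784.73
Import duty = 131784.73 × 8% = 10542.78
Buyer bears: freight 955.34 + insurance 642.61 + brokerage 216.41 + duty 10542.78 = 12357.14
Landed cost = invoice 130186.78 + 12357.14 = 142543.92

Total landed cost: CAD 142543.92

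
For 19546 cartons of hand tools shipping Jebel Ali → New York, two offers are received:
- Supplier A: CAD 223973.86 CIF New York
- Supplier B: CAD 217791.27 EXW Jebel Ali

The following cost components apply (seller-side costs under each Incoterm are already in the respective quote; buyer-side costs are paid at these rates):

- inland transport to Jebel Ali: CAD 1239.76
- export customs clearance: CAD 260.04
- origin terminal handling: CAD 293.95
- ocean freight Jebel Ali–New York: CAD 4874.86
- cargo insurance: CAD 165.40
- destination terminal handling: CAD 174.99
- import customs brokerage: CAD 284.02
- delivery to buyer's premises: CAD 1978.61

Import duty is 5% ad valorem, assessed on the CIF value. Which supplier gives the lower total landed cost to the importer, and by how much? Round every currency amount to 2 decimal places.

Supplier A (CIF):
The CIF price already equals the CIF value: 223973.86
Import duty = 223973.86 × 5% = 11198.69
Buyer bears (A): 174.99 + 284.02 + 1978.61 = 2437.62
Landed cost (A) = invoice 223973.86 + 2437.62 + duty 11198.69 = 237610.17
Supplier B (EXW):
CIF value = EXW price + inland to port + export clearance + origin terminal + freight + insurance = 217791.27 + 1239.76 + 260.04 + 293.95 + 4874.86 + 165.40 = 224625.28
Import duty = 224625.28 × 5% = 11231.26
Buyer bears (B): 1239.76 + 260.04 + 293.95 + 4874.86 + 165.40 + 174.99 + 284.02 + 1978.61 = 9271.63
Landed cost (B) = invoice 217791.27 + 9271.63 + duty 11231.26 = 238294.16
Difference = |237610.17 − 238294.16| = 683.99

Supplier A is cheaper by CAD 683.99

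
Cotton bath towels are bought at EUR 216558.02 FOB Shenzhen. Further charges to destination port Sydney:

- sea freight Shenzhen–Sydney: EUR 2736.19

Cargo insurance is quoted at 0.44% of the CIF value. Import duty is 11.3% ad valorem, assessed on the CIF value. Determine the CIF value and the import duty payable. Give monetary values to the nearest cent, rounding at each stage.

CIF value: EUR 220263.37; import duty: EUR 24889.76

Let C be the CIF value. C = FOB price + freight + 0.44% × C
C − 0.44% × C = 216558.02 + 2736.19
0.9956 × C = 219294.21
C = 219294.21 / 0.9956 = 220263.37
Insurance premium = 0.44% × 220263.37 = 969.16
Import duty = 220263.37 × 11.3% = 24889.76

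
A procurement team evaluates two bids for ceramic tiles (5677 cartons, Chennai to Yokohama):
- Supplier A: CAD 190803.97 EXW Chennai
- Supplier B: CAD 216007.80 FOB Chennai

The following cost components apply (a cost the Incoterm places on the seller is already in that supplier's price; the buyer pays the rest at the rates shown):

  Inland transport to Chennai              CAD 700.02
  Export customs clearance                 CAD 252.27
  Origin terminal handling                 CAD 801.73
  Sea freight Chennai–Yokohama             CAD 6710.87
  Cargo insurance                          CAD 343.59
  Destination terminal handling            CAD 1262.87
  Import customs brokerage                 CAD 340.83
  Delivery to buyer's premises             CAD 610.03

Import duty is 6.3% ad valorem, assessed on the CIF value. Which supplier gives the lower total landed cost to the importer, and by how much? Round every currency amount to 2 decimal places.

Supplier A is cheaper by CAD 24927.15

Supplier A (EXW):
CIF value = EXW price + inland to port + export clearance + origin terminal + freight + insurance = 190803.97 + 700.02 + 252.27 + 801.73 + 6710.87 + 343.59 = 199612.45
Import duty = 199612.45 × 6.3% = 12575.58
Buyer bears (A): 700.02 + 252.27 + 801.73 + 6710.87 + 343.59 + 1262.87 + 340.83 + 610.03 = 11022.21
Landed cost (A) = invoice 190803.97 + 11022.21 + duty 12575.58 = 214401.76
Supplier B (FOB):
CIF value = FOB price + freight + insurance = 216007.80 + 6710.87 + 343.59 = 223062.26
Import duty = 223062.26 × 6.3% = 14052.92
Buyer bears (B): 6710.87 + 343.59 + 1262.87 + 340.83 + 610.03 = 9268.19
Landed cost (B) = invoice 216007.80 + 9268.19 + duty 14052.92 = 239328.91
Difference = |214401.76 − 239328.91| = 24927.15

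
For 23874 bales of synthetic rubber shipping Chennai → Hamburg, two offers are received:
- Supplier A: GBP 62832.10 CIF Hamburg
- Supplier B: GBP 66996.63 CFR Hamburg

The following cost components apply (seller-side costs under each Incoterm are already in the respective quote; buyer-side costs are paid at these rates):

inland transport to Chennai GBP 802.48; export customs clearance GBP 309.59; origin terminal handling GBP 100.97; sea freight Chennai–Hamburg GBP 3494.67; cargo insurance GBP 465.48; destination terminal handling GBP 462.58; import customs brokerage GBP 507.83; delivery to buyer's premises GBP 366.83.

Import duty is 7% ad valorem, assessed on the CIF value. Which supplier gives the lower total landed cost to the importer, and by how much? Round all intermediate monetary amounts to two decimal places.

Supplier A (CIF):
The CIF price already equals the CIF value: 62832.10
Import duty = 62832.10 × 7% = 4398.25
Buyer bears (A): 462.58 + 507.83 + 366.83 = 1337.24
Landed cost (A) = invoice 62832.10 + 1337.24 + duty 4398.25 = 68567.59
Supplier B (CFR):
CIF value = CFR price + insurance = 66996.63 + 465.48 = 67462.11
Import duty = 67462.11 × 7% = 4722.35
Buyer bears (B): 465.48 + 462.58 + 507.83 + 366.83 = 1802.72
Landed cost (B) = invoice 66996.63 + 1802.72 + duty 4722.35 = 73521.70
Difference = |68567.59 − 73521.70| = 4954.11

Supplier A is cheaper by GBP 4954.11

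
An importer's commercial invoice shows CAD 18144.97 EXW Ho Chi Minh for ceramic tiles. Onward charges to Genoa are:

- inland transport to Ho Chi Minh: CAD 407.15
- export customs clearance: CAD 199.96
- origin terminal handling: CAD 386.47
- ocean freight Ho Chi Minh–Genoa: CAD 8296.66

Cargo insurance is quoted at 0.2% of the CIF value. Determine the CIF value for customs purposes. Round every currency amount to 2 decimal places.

Let C be the CIF value. C = EXW price + pre-shipment costs + freight + 0.2% × C
C − 0.2% × C = 18144.97 + 407.15 + 199.96 + 386.47 + 8296.66
0.998 × C = 27435.21
C = 27435.21 / 0.998 = 27490.19
Insurance premium = 0.2% × 27490.19 = 54.98

CIF value: CAD 27490.19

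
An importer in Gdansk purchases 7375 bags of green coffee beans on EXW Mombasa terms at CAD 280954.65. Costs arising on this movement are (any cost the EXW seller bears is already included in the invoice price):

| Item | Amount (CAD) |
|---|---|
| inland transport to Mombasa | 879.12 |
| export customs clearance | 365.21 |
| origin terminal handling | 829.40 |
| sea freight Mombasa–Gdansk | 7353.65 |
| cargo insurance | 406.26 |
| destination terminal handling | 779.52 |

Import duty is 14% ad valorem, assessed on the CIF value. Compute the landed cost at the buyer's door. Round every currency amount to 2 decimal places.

Total landed cost: CAD 332278.17

EXW: the seller makes goods available at their premises; the buyer bears all onward costs.
CIF value = EXW price + inland to port + export clearance + origin terminal + freight + insurance = 280954.65 + 879.12 + 365.21 + 829.40 + 7353.65 + 406.26 = 290788.29
Import duty = 290788.29 × 14% = 40710.36
Buyer bears: inland to port 879.12 + export clearance 365.21 + origin terminal 829.40 + freight 7353.65 + insurance 406.26 + destination terminal 779.52 + duty 40710.36 = 51323.52
Landed cost = invoice 280954.65 + 51323.52 = 332278.17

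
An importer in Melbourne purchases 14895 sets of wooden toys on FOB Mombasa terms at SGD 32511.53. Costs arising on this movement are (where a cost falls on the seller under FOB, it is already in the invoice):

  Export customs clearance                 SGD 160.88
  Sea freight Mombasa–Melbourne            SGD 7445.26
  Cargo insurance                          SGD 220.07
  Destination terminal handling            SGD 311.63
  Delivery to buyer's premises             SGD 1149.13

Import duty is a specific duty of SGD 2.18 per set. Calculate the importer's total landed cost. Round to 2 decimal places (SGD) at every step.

Total landed cost: SGD 74108.72

FOB: the seller bears costs until goods are on board at the origin port; the buyer bears freight, insurance and all costs thereafter.
Already in the invoice (seller's account under FOB): export clearance — exclude.
CIF value = FOB price + freight + insurance = 32511.53 + 7445.26 + 220.07 = 40176.86
Import duty = 14895 × 2.18 = 32471.10
Buyer bears: freight 7445.26 + insurance 220.07 + destination terminal 311.63 + delivery 1149.13 + duty 32471.10 = 41597.19
Landed cost = invoice 32511.53 + 41597.19 = 74108.72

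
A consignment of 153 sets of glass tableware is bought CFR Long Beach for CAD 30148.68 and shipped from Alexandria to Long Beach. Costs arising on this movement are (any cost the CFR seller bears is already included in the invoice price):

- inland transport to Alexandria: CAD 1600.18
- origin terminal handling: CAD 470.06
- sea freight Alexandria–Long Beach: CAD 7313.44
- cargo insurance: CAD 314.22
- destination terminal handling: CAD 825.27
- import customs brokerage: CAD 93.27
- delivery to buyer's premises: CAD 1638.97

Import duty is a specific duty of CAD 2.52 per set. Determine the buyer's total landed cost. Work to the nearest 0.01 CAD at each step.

CFR: the seller pays costs through ocean freight to the destination port, but not insurance.
Already in the invoice (seller's account under CFR): inland to port, origin terminal, freight — exclude.
CIF value = CFR price + insurance = 30148.68 + 314.22 = 30462.90
Import duty = 153 × 2.52 = 385.56
Buyer bears: insurance 314.22 + destination terminal 825.27 + brokerage 93.27 + delivery 1638.97 + duty 385.56 = 3257.29
Landed cost = invoice 30148.68 + 3257.29 = 33405.97

Total landed cost: CAD 33405.97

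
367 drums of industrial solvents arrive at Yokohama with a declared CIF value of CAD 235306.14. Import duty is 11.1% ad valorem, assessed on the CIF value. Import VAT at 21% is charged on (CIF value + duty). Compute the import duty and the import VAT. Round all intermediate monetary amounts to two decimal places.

Import duty: CAD 26118.98; import VAT: CAD 54899.28

Import duty = 235306.14 × 11.1% = 26118.98
VAT base = CIF + duty = 235306.14 + 26118.98 = 261425.12
Import VAT = 261425.12 × 21% = 54899.28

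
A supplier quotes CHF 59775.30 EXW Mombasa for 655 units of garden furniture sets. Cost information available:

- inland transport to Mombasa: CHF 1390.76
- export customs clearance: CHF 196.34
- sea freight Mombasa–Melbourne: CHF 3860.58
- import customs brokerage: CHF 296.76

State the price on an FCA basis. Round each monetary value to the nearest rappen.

Not relevant to the conversion: brokerage, freight — on the buyer under both terms; not part of either seller's price.
From EXW to FCA, the seller additionally bears: inland to port, export clearance.
FCA price = 59775.30 + 1390.76 + 196.34 = 61362.40

FCA price: CHF 61362.40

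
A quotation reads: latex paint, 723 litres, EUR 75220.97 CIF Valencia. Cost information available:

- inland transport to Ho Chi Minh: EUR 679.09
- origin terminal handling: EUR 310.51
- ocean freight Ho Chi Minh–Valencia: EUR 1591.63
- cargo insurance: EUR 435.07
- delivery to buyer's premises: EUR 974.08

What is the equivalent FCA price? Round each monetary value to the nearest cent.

Not relevant to the conversion: inland to port — on the seller under both CIF and FCA; already in the CIF price and stays in the FCA price. delivery — on the buyer under both terms; not part of either seller's price.
From CIF to FCA, the seller no longer bears: origin terminal, freight, insurance.
FCA price = 75220.97 − 310.51 − 1591.63 − 435.07 = 72883.76

FCA price: EUR 72883.76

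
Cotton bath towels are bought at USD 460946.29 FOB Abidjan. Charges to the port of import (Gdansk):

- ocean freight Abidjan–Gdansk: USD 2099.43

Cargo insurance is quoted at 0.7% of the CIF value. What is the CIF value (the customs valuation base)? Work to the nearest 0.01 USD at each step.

Let C be the CIF value. C = FOB price + freight + 0.7% × C
C − 0.7% × C = 460946.29 + 2099.43
0.993 × C = 463045.72
C = 463045.72 / 0.993 = 466309.89
Insurance premium = 0.7% × 466309.89 = 3264.17

CIF value: USD 466309.89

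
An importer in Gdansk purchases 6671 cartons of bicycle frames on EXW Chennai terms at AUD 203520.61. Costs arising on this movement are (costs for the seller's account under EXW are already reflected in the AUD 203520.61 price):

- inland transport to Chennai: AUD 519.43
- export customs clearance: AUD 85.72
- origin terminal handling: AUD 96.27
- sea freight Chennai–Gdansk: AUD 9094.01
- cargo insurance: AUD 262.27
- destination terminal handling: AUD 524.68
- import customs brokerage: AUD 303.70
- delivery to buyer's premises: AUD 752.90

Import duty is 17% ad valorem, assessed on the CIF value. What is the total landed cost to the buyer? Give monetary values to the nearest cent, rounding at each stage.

EXW: the seller makes goods available at their premises; the buyer bears all onward costs.
CIF value = EXW price + inland to port + export clearance + origin terminal + freight + insurance = 203520.61 + 519.43 + 85.72 + 96.27 + 9094.01 + 262.27 = 213578.31
Import duty = 213578.31 × 17% = 36308.31
Buyer bears: inland to port 519.43 + export clearance 85.72 + origin terminal 96.27 + freight 9094.01 + insurance 262.27 + destination terminal 524.68 + brokerage 303.70 + delivery 752.90 + duty 36308.31 = 47947.29
Landed cost = invoice 203520.61 + 47947.29 = 251467.90

Total landed cost: AUD 251467.90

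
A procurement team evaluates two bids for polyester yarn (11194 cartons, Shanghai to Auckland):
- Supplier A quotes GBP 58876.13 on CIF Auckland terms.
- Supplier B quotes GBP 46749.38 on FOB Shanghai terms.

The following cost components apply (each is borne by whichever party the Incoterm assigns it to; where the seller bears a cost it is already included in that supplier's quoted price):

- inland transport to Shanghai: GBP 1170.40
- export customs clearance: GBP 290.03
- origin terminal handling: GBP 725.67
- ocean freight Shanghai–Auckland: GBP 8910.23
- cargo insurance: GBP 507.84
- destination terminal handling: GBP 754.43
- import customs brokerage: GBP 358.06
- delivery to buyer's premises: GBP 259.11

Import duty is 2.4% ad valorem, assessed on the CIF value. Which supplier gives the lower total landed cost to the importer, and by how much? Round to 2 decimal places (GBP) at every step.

Supplier A (CIF):
The CIF price already equals the CIF value: 58876.13
Import duty = 58876.13 × 2.4% = 1413.03
Buyer bears (A): 754.43 + 358.06 + 259.11 = 1371.60
Landed cost (A) = invoice 58876.13 + 1371.60 + duty 1413.03 = 61660.76
Supplier B (FOB):
CIF value = FOB price + freight + insurance = 46749.38 + 8910.23 + 507.84 = 56167.45
Import duty = 56167.45 × 2.4% = 1348.02
Buyer bears (B): 8910.23 + 507.84 + 754.43 + 358.06 + 259.11 = 10789.67
Landed cost (B) = invoice 46749.38 + 10789.67 + duty 1348.02 = 58887.07
Difference = |61660.76 − 58887.07| = 2773.69

Supplier B is cheaper by GBP 2773.69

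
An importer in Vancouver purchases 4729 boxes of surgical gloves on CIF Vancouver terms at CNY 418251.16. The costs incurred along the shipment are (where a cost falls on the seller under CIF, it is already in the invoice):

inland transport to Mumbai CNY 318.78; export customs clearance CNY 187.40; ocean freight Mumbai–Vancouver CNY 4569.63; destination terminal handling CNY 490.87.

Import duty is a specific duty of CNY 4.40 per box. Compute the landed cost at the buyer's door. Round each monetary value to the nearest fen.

Total landed cost: CNY 439549.63

CIF: the seller pays costs through ocean freight and marine insurance to the destination port.
Already in the invoice (seller's account under CIF): inland to port, export clearance, freight — exclude.
The CIF price already equals the CIF value: 418251.16
Import duty = 4729 × 4.40 = 20807.60
Buyer bears: destination terminal 490.87 + duty 20807.60 = 21298.47
Landed cost = invoice 418251.16 + 21298.47 = 439549.63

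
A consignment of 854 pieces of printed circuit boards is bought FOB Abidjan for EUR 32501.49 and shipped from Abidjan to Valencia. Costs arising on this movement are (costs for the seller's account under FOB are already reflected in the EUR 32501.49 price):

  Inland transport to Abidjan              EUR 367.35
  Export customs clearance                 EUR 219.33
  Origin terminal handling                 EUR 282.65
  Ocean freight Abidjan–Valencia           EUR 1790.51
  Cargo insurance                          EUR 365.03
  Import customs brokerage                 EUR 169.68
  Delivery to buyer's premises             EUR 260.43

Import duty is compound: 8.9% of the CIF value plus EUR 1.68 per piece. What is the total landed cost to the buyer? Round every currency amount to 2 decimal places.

FOB: the seller bears costs until goods are on board at the origin port; the buyer bears freight, insurance and all costs thereafter.
Already in the invoice (seller's account under FOB): inland to port, export clearance, origin terminal — exclude.
CIF value = FOB price + freight + insurance = 32501.49 + 1790.51 + 365.03 = 34657.03
Ad valorem component: 34657.03 × 8.9% = 3084.48
Specific component: 854 × 1.68 = 1434.72
Import duty = 3084.48 + 1434.72 = 4519.20
Buyer bears: freight 1790.51 + insurance 365.03 + brokerage 169.68 + delivery 260.43 + duty 4519.20 = 7104.85
Landed cost = invoice 32501.49 + 7104.85 = 39606.34

Total landed cost: EUR 39606.34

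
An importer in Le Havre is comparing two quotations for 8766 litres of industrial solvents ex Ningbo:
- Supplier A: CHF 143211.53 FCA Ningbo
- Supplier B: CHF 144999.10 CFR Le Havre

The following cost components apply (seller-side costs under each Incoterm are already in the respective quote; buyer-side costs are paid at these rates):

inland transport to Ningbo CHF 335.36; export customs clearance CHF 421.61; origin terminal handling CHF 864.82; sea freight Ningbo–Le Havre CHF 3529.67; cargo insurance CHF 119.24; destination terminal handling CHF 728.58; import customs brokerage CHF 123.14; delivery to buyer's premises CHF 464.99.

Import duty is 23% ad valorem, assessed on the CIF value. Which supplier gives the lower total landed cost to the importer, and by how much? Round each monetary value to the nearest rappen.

Supplier B is cheaper by CHF 3206.51

Supplier A (FCA):
CIF value = FCA price + origin terminal + freight + insurance = 143211.53 + 864.82 + 3529.67 + 119.24 = 147725.26
Import duty = 147725.26 × 23% = 33976.81
Buyer bears (A): 864.82 + 3529.67 + 119.24 + 728.58 + 123.14 + 464.99 = 5830.44
Landed cost (A) = invoice 143211.53 + 5830.44 + duty 33976.81 = 183018.78
Supplier B (CFR):
CIF value = CFR price + insurance = 144999.10 + 119.24 = 145118.34
Import duty = 145118.34 × 23% = 33377.22
Buyer bears (B): 119.24 + 728.58 + 123.14 + 464.99 = 1435.95
Landed cost (B) = invoice 144999.10 + 1435.95 + duty 33377.22 = 179812.27
Difference = |183018.78 − 179812.27| = 3206.51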